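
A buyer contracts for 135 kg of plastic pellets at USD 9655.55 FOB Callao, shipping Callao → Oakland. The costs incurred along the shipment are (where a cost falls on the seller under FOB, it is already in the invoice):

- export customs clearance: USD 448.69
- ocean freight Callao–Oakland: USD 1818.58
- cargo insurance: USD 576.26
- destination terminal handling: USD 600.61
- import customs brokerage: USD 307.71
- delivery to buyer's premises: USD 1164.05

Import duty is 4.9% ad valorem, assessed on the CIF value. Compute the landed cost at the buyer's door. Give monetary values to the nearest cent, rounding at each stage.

FOB: the seller bears costs until goods are on board at the origin port; the buyer bears freight, insurance and all costs thereafter.
Already in the invoice (seller's account under FOB): export clearance — exclude.
CIF value = FOB price + freight + insurance = 9655.55 + 1818.58 + 576.26 = 12050.39
Import duty = 12050.39 × 4.9% = 590.47
Buyer bears: freight 1818.58 + insurance 576.26 + destination terminal 600.61 + brokerage 307.71 + delivery 1164.05 + duty 590.47 = 5057.68
Landed cost = invoice 9655.55 + 5057.68 = 14713.23

Total landed cost: USD 14713.23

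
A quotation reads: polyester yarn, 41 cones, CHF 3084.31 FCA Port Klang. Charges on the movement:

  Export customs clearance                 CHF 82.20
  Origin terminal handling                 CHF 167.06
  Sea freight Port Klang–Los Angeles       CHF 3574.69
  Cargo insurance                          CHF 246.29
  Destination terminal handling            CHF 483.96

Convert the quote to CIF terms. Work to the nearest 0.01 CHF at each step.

Not relevant to the conversion: export clearance — on the seller under both FCA and CIF; already in the FCA price and stays in the CIF price. destination terminal — on the buyer under both terms; not part of either seller's price.
From FCA to CIF, the seller additionally bears: origin terminal, freight, insurance.
CIF price = 3084.31 + 167.06 + 3574.69 + 246.29 = 7072.35

CIF price: CHF 7072.35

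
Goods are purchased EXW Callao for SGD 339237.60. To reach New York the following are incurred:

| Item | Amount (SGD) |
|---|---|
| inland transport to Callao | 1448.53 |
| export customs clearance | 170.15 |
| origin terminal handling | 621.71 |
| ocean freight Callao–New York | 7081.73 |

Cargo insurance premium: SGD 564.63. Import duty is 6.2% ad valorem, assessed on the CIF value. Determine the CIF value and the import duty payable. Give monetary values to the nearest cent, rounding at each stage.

CIF = EXW price + pre-shipment costs + freight + insurance
CIF = 339237.60 + 1448.53 + 170.15 + 621.71 + 7081.73 + 564.63 = 349124.35
Import duty = 349124.35 × 6.2% = 21645.71

CIF value: SGD 349124.35; import duty: SGD 21645.71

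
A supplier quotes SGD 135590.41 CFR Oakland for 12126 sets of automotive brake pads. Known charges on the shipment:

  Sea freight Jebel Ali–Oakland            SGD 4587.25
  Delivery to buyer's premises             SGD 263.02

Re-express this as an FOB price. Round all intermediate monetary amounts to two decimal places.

FOB price: SGD 131003.16

Not relevant to the conversion: delivery — on the buyer under both terms; not part of either seller's price.
From CFR to FOB, the seller no longer bears: freight.
FOB price = 135590.41 − 4587.25 = 131003.16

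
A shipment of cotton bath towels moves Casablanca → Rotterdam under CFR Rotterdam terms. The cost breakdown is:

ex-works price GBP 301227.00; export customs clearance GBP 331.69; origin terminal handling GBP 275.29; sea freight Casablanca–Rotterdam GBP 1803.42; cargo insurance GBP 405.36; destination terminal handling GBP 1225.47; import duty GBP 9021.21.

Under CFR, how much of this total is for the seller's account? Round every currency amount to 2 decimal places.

CFR: the seller pays costs through ocean freight to the destination port, but not insurance.
Seller's account: goods 301227.00 + export clearance 331.69 + origin terminal 275.29 + freight 1803.42 = 303637.40
Buyer's account: insurance 405.36 + destination terminal 1225.47 + duty 9021.21 = 10652.04

Seller's account: GBP 303637.40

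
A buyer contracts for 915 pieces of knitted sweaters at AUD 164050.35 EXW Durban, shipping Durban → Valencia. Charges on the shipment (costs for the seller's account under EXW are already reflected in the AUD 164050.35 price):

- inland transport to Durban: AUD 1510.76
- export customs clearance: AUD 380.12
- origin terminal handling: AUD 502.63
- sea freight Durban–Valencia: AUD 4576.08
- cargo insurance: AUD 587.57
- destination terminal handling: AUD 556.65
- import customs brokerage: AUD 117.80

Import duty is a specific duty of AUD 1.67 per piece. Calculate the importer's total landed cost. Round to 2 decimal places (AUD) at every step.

EXW: the seller makes goods available at their premises; the buyer bears all onward costs.
CIF value = EXW price + inland to port + export clearance + origin terminal + freight + insurance = 164050.35 + 1510.76 + 380.12 + 502.63 + 4576.08 + 587.57 = 171607.51
Import duty = 915 × 1.67 = 1528.05
Buyer bears: inland to port 1510.76 + export clearance 380.12 + origin terminal 502.63 + freight 4576.08 + insurance 587.57 + destination terminal 556.65 + brokerage 117.80 + duty 1528.05 = 9759.66
Landed cost = invoice 164050.35 + 9759.66 = 173810.01

Total landed cost: AUD 173810.01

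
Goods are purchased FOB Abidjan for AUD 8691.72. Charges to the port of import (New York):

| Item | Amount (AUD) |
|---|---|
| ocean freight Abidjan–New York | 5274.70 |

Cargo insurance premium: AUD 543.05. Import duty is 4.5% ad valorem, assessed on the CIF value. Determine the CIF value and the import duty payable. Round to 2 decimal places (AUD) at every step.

CIF value: AUD 14509.47; import duty: AUD 652.93

CIF = FOB price + freight + insurance
CIF = 8691.72 + 5274.70 + 543.05 = 14509.47
Import duty = 14509.47 × 4.5% = 652.93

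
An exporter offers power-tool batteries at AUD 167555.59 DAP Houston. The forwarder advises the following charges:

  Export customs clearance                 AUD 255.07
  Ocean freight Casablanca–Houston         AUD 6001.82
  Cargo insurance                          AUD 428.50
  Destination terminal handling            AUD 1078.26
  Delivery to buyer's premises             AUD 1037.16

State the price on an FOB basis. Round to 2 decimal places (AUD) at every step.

FOB price: AUD 159009.85

Not relevant to the conversion: export clearance — on the seller under both DAP and FOB; already in the DAP price and stays in the FOB price.
From DAP to FOB, the seller no longer bears: freight, insurance, destination terminal, delivery.
FOB price = 167555.59 − 6001.82 − 428.50 − 1078.26 − 1037.16 = 159009.85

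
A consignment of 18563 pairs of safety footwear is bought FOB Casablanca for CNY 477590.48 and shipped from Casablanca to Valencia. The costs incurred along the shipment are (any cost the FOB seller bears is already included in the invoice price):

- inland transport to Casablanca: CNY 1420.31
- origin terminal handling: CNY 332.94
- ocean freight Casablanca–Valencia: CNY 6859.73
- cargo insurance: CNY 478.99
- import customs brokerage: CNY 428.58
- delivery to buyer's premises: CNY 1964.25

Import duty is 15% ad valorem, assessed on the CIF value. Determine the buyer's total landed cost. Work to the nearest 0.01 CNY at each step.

FOB: the seller bears costs until goods are on board at the origin port; the buyer bears freight, insurance and all costs thereafter.
Already in the invoice (seller's account under FOB): inland to port, origin terminal — exclude.
CIF value = FOB price + freight + insurance = 477590.48 + 6859.73 + 478.99 = 484929.20
Import duty = 484929.20 × 15% = 72739.38
Buyer bears: freight 6859.73 + insurance 478.99 + brokerage 428.58 + delivery 1964.25 + duty 72739.38 = 82470.93
Landed cost = invoice 477590.48 + 82470.93 = 560061.41

Total landed cost: CNY 560061.41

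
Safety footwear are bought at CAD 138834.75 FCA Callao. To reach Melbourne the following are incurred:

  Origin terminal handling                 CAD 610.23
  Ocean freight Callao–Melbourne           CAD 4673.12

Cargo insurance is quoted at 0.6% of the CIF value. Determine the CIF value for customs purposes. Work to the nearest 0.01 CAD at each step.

CIF value: CAD 144988.03

Let C be the CIF value. C = FCA price + pre-shipment costs + freight + 0.6% × C
C − 0.6% × C = 138834.75 + 610.23 + 4673.12
0.994 × C = 144118.10
C = 144118.10 / 0.994 = 144988.03
Insurance premium = 0.6% × 144988.03 = 869.93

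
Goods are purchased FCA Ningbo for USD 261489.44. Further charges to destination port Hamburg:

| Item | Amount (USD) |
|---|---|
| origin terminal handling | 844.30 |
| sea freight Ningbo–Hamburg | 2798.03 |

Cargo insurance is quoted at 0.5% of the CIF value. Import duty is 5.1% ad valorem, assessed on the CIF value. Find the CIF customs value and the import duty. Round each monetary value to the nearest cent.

Let C be the CIF value. C = FCA price + pre-shipment costs + freight + 0.5% × C
C − 0.5% × C = 261489.44 + 844.30 + 2798.03
0.995 × C = 265131.77
C = 265131.77 / 0.995 = 266464.09
Insurance premium = 0.5% × 266464.09 = 1332.32
Import duty = 266464.09 × 5.1% = 13589.67

CIF value: USD 266464.09; import duty: USD 13589.67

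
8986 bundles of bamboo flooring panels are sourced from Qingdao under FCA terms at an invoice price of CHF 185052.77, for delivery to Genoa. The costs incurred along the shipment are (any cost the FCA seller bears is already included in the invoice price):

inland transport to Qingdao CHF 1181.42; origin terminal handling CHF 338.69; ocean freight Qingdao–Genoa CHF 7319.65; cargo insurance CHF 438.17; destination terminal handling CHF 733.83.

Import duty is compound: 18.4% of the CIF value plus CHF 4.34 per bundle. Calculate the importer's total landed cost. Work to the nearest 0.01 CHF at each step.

FCA: the seller delivers export-cleared goods to the carrier; the buyer bears costs from that point.
Already in the invoice (seller's account under FCA): inland to port — exclude.
CIF value = FCA price + origin terminal + freight + insurance = 185052.77 + 338.69 + 7319.65 + 438.17 = 193149.28
Ad valorem component: 193149.28 × 18.4% = 35539.47
Specific component: 8986 × 4.34 = 38999.24
Import duty = 35539.47 + 38999.24 = 74538.71
Buyer bears: origin terminal 338.69 + freight 7319.65 + insurance 438.17 + destination terminal 733.83 + duty 74538.71 = 83369.05
Landed cost = invoice 185052.77 + 83369.05 = 268421.82

Total landed cost: CHF 268421.82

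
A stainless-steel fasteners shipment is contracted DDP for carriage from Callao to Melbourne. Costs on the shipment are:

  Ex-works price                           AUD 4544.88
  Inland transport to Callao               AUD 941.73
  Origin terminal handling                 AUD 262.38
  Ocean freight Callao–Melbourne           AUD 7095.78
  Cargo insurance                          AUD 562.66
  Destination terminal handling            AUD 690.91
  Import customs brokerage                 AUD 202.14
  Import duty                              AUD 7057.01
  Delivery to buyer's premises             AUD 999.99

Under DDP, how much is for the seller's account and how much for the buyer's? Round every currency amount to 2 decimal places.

Seller: AUD 22357.48; buyer: AUD 0.00

DDP: the seller bears all costs including import duty.
Seller's account: goods 4544.88 + inland to port 941.73 + origin terminal 262.38 + freight 7095.78 + insurance 562.66 + destination terminal 690.91 + brokerage 202.14 + duty 7057.01 + delivery 999.99 = 22357.48
Buyer's account: 0.00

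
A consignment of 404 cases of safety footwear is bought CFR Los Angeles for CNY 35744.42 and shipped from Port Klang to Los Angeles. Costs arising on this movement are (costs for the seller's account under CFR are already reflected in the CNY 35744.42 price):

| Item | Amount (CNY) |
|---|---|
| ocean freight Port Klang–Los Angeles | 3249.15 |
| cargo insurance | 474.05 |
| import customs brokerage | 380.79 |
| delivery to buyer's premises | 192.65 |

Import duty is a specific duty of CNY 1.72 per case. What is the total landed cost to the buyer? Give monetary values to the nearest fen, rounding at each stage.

Total landed cost: CNY 37486.79

CFR: the seller pays costs through ocean freight to the destination port, but not insurance.
Already in the invoice (seller's account under CFR): freight — exclude.
CIF value = CFR price + insurance = 35744.42 + 474.05 = 36218.47
Import duty = 404 × 1.72 = 694.88
Buyer bears: insurance 474.05 + brokerage 380.79 + delivery 192.65 + duty 694.88 = 1742.37
Landed cost = invoice 35744.42 + 1742.37 = 37486.79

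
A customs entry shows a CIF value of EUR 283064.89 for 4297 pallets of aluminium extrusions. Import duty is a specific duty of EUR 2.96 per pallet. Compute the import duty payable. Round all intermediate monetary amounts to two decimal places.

Import duty = 4297 × 2.96 = 12719.12

Import duty: EUR 12719.12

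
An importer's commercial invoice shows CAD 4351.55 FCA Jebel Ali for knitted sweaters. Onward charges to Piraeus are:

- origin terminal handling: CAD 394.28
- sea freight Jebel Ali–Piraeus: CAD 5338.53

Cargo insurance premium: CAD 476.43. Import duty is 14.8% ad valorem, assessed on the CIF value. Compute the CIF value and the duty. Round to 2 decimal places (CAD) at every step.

CIF value: CAD 10560.79; import duty: CAD 1563.00

CIF = FCA price + pre-shipment costs + freight + insurance
CIF = 4351.55 + 394.28 + 5338.53 + 476.43 = 10560.79
Import duty = 10560.79 × 14.8% = 1563.00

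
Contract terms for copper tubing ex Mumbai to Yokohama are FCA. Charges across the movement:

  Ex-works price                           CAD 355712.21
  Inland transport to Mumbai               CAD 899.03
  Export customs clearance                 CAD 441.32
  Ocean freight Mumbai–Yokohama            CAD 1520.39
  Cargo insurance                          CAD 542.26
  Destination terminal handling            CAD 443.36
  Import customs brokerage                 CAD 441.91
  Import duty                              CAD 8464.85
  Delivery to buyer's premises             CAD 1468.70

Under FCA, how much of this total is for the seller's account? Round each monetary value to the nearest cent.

FCA: the seller delivers export-cleared goods to the carrier; the buyer bears costs from that point.
Seller's account: goods 355712.21 + inland to port 899.03 + export clearance 441.32 = 357052.56
Buyer's account: freight 1520.39 + insurance 542.26 + destination terminal 443.36 + brokerage 441.91 + duty 8464.85 + delivery 1468.70 = 12881.47

Seller's account: CAD 357052.56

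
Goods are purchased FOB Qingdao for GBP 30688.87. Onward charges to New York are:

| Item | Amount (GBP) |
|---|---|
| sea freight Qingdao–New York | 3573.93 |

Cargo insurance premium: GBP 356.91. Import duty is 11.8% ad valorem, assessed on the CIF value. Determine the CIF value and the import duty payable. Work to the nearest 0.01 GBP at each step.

CIF = FOB price + freight + insurance
CIF = 30688.87 + 3573.93 + 356.91 = 34619.71
Import duty = 34619.71 × 11.8% = 4085.13

CIF value: GBP 34619.71; import duty: GBP 4085.13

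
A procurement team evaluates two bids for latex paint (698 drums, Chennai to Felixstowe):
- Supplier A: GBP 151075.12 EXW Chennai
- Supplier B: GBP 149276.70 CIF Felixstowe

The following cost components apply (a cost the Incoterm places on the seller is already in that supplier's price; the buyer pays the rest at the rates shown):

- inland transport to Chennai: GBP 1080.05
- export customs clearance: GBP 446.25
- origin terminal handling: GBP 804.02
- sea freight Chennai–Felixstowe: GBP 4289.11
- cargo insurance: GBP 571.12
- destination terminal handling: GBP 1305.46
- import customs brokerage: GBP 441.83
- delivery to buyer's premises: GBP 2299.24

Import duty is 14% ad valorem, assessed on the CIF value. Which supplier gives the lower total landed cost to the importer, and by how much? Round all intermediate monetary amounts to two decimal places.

Supplier A (EXW):
CIF value = EXW price + inland to port + export clearance + origin terminal + freight + insurance = 151075.12 + 1080.05 + 446.25 + 804.02 + 4289.11 + 571.12 = 158265.67
Import duty = 158265.67 × 14% = 22157.19
Buyer bears (A): 1080.05 + 446.25 + 804.02 + 4289.11 + 571.12 + 1305.46 + 441.83 + 2299.24 = 11237.08
Landed cost (A) = invoice 151075.12 + 11237.08 + duty 22157.19 = 184469.39
Supplier B (CIF):
The CIF price already equals the CIF value: 149276.70
Import duty = 149276.70 × 14% = 20898.74
Buyer bears (B): 1305.46 + 441.83 + 2299.24 = 4046.53
Landed cost (B) = invoice 149276.70 + 4046.53 + duty 20898.74 = 174221.97
Difference = |184469.39 − 174221.97| = 10247.42

Supplier B is cheaper by GBP 10247.42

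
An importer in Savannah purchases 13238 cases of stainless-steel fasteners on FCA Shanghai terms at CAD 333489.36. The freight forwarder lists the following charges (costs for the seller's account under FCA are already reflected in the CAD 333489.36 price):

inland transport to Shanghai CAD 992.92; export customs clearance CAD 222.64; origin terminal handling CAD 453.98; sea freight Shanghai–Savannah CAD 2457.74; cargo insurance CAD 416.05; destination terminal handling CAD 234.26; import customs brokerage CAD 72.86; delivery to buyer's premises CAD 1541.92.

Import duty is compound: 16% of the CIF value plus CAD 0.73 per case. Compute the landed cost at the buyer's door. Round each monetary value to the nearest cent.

Total landed cost: CAD 402220.65

FCA: the seller delivers export-cleared goods to the carrier; the buyer bears costs from that point.
Already in the invoice (seller's account under FCA): inland to port, export clearance — exclude.
CIF value = FCA price + origin terminal + freight + insurance = 333489.36 + 453.98 + 2457.74 + 416.05 = 336817.13
Ad valorem component: 336817.13 × 16% = 53890.74
Specific component: 13238 × 0.73 = 9663.74
Import duty = 53890.74 + 9663.74 = 63554.48
Buyer bears: origin terminal 453.98 + freight 2457.74 + insurance 416.05 + destination terminal 234.26 + brokerage 72.86 + delivery 1541.92 + duty 63554.48 = 68731.29
Landed cost = invoice 333489.36 + 68731.29 = 402220.65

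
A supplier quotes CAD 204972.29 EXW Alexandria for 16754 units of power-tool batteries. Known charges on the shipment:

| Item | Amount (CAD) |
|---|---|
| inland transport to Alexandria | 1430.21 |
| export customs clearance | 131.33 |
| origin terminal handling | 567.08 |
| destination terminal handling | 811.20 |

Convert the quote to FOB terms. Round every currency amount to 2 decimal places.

FOB price: CAD 207100.91

Not relevant to the conversion: destination terminal — on the buyer under both terms; not part of either seller's price.
From EXW to FOB, the seller additionally bears: inland to port, export clearance, origin terminal.
FOB price = 204972.29 + 1430.21 + 131.33 + 567.08 = 207100.91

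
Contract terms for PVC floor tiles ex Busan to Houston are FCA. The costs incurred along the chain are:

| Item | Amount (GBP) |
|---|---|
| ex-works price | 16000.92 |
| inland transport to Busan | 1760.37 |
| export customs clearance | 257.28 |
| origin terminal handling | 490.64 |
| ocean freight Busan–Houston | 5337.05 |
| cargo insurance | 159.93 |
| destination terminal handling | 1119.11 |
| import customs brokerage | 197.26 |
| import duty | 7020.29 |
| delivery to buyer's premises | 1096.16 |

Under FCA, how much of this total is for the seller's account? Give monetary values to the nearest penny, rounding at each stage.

Seller's account: GBP 18018.57

FCA: the seller delivers export-cleared goods to the carrier; the buyer bears costs from that point.
Seller's account: goods 16000.92 + inland to port 1760.37 + export clearance 257.28 = 18018.57
Buyer's account: origin terminal 490.64 + freight 5337.05 + insurance 159.93 + destination terminal 1119.11 + brokerage 197.26 + duty 7020.29 + delivery 1096.16 = 15420.44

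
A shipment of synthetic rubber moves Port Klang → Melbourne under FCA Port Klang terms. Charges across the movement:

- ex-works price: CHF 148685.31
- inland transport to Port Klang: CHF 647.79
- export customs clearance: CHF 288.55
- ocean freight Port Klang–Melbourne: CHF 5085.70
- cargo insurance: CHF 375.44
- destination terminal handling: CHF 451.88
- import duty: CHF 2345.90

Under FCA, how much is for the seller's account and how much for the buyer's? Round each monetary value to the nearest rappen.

Seller: CHF 149621.65; buyer: CHF 8258.92

FCA: the seller delivers export-cleared goods to the carrier; the buyer bears costs from that point.
Seller's account: goods 148685.31 + inland to port 647.79 + export clearance 288.55 = 149621.65
Buyer's account: freight 5085.70 + insurance 375.44 + destination terminal 451.88 + duty 2345.90 = 8258.92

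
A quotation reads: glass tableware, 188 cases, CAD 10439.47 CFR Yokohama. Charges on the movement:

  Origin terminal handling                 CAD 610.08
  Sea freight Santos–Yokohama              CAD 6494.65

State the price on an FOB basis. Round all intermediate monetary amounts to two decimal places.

FOB price: CAD 3944.82

Not relevant to the conversion: origin terminal — on the seller under both CFR and FOB; already in the CFR price and stays in the FOB price.
From CFR to FOB, the seller no longer bears: freight.
FOB price = 10439.47 − 6494.65 = 3944.82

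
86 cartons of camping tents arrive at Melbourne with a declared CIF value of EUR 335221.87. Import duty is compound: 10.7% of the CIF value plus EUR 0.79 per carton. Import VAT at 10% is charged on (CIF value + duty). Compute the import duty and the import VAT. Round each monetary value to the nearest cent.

Ad valorem component: 335221.87 × 10.7% = 35868.74
Specific component: 86 × 0.79 = 67.94
Import duty = 35868.74 + 67.94 = 35936.68
VAT base = CIF + duty = 335221.87 + 35936.68 = 371158.55
Import VAT = 371158.55 × 10% = 37115.86

Import duty: EUR 35936.68; import VAT: EUR 37115.86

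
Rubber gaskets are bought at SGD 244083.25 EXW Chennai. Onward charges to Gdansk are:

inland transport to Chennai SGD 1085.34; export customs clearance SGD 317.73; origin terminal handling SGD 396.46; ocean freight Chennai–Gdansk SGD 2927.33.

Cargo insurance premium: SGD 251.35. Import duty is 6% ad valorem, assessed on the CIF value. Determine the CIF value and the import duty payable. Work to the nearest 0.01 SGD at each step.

CIF = EXW price + pre-shipment costs + freight + insurance
CIF = 244083.25 + 1085.34 + 317.73 + 396.46 + 2927.33 + 251.35 = 249061.46
Import duty = 249061.46 × 6% = 14943.69

CIF value: SGD 249061.46; import duty: SGD 14943.69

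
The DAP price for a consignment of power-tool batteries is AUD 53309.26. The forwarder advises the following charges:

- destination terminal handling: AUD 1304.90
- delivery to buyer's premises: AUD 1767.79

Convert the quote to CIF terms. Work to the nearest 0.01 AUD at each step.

From DAP to CIF, the seller no longer bears: destination terminal, delivery.
CIF price = 53309.26 − 1304.90 − 1767.79 = 50236.57

CIF price: AUD 50236.57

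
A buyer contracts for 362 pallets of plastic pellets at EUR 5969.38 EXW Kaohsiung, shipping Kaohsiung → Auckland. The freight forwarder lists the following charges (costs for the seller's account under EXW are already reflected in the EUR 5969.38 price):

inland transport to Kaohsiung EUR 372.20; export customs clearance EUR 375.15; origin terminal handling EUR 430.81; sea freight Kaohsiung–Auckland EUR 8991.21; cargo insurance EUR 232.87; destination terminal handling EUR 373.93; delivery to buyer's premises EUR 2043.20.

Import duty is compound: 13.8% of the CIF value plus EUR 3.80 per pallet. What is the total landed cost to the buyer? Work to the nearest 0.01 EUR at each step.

EXW: the seller makes goods available at their premises; the buyer bears all onward costs.
CIF value = EXW price + inland to port + export clearance + origin terminal + freight + insurance = 5969.38 + 372.20 + 375.15 + 430.81 + 8991.21 + 232.87 = 16371.62
Ad valorem component: 16371.62 × 13.8% = 2259.28
Specific component: 362 × 3.80 = 1375.60
Import duty = 2259.28 + 1375.60 = 3634.88
Buyer bears: inland to port 372.20 + export clearance 375.15 + origin terminal 430.81 + freight 8991.21 + insurance 232.87 + destination terminal 373.93 + delivery 2043.20 + duty 3634.88 = 16454.25
Landed cost = invoice 5969.38 + 16454.25 = 22423.63

Total landed cost: EUR 22423.63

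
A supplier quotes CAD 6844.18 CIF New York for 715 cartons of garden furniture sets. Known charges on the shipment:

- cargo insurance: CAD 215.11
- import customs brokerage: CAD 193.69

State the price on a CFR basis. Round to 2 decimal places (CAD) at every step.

Not relevant to the conversion: brokerage — on the buyer under both terms; not part of either seller's price.
From CIF to CFR, the seller no longer bears: insurance.
CFR price = 6844.18 − 215.11 = 6629.07

CFR price: CAD 6629.07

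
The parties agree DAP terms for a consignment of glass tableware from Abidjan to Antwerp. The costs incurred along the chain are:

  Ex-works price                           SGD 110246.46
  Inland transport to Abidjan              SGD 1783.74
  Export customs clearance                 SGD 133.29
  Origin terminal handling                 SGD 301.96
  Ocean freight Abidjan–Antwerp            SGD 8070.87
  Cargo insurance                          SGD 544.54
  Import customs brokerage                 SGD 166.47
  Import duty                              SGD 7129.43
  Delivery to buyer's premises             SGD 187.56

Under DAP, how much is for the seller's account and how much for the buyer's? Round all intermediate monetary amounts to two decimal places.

Seller: SGD 121268.42; buyer: SGD 7295.90

DAP: the seller bears all costs to the named destination except import duty and clearance.
Seller's account: goods 110246.46 + inland to port 1783.74 + export clearance 133.29 + origin terminal 301.96 + freight 8070.87 + insurance 544.54 + delivery 187.56 = 121268.42
Buyer's account: brokerage 166.47 + duty 7129.43 = 7295.90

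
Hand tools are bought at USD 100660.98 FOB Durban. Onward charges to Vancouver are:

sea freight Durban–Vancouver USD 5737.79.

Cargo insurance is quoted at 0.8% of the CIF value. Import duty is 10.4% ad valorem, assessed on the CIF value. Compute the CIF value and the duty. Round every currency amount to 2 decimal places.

CIF value: USD 107256.82; import duty: USD 11154.71

Let C be the CIF value. C = FOB price + freight + 0.8% × C
C − 0.8% × C = 100660.98 + 5737.79
0.992 × C = 106398.77
C = 106398.77 / 0.992 = 107256.82
Insurance premium = 0.8% × 107256.82 = 858.05
Import duty = 107256.82 × 10.4% = 11154.71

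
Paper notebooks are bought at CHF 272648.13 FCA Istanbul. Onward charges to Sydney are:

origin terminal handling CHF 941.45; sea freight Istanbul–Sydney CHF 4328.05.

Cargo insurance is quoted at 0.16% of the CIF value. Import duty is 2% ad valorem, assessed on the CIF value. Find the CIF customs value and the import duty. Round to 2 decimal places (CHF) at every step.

Let C be the CIF value. C = FCA price + pre-shipment costs + freight + 0.16% × C
C − 0.16% × C = 272648.13 + 941.45 + 4328.05
0.9984 × C = 277917.63
C = 277917.63 / 0.9984 = 278363.01
Insurance premium = 0.16% × 278363.01 = 445.38
Import duty = 278363.01 × 2% = 5567.26

CIF value: CHF 278363.01; import duty: CHF 5567.26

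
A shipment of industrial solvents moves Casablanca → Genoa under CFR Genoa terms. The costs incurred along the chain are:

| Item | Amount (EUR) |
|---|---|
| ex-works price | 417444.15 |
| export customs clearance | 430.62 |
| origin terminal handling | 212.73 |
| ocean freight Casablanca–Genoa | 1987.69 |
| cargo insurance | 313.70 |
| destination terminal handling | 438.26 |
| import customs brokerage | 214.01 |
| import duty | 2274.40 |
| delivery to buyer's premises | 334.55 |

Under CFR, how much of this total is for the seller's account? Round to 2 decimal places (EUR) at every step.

CFR: the seller pays costs through ocean freight to the destination port, but not insurance.
Seller's account: goods 417444.15 + export clearance 430.62 + origin terminal 212.73 + freight 1987.69 = 420075.19
Buyer's account: insurance 313.70 + destination terminal 438.26 + brokerage 214.01 + duty 2274.40 + delivery 334.55 = 3574.92

Seller's account: EUR 420075.19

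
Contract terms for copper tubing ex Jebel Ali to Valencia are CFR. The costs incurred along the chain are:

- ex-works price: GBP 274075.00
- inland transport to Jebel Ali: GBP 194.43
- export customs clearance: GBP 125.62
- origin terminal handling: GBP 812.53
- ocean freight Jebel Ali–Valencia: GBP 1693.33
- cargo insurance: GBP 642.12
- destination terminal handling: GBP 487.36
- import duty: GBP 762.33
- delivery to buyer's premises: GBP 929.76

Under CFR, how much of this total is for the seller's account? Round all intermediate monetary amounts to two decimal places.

Seller's account: GBP 276900.91

CFR: the seller pays costs through ocean freight to the destination port, but not insurance.
Seller's account: goods 274075.00 + inland to port 194.43 + export clearance 125.62 + origin terminal 812.53 + freight 1693.33 = 276900.91
Buyer's account: insurance 642.12 + destination terminal 487.36 + duty 762.33 + delivery 929.76 = 2821.57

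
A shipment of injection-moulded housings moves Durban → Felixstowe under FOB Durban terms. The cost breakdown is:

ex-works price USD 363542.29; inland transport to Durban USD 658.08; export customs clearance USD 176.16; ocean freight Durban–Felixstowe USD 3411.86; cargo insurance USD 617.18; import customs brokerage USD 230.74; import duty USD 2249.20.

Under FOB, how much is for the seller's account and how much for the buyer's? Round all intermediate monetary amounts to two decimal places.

FOB: the seller bears costs until goods are on board at the origin port; the buyer bears freight, insurance and all costs thereafter.
Seller's account: goods 363542.29 + inland to port 658.08 + export clearance 176.16 = 364376.53
Buyer's account: freight 3411.86 + insurance 617.18 + brokerage 230.74 + duty 2249.20 = 6508.98

Seller: USD 364376.53; buyer: USD 6508.98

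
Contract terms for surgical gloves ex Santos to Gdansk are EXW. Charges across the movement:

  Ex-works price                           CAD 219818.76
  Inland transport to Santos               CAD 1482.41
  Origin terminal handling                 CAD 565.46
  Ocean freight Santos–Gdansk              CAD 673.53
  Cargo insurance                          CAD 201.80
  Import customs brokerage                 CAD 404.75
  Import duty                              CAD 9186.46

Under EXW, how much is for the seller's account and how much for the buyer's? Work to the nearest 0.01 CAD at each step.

Seller: CAD 219818.76; buyer: CAD 12514.41

EXW: the seller makes goods available at their premises; the buyer bears all onward costs.
Seller's account: goods 219818.76 = 219818.76
Buyer's account: inland to port 1482.41 + origin terminal 565.46 + freight 673.53 + insurance 201.80 + brokerage 404.75 + duty 9186.46 = 12514.41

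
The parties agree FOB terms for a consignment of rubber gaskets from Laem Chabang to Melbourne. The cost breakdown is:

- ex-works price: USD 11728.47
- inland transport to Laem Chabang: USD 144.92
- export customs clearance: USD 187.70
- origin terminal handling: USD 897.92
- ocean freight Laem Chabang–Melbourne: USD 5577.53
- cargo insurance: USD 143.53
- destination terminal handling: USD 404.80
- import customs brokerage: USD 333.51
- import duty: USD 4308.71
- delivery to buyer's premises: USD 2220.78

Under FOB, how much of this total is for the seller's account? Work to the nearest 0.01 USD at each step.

FOB: the seller bears costs until goods are on board at the origin port; the buyer bears freight, insurance and all costs thereafter.
Seller's account: goods 11728.47 + inland to port 144.92 + export clearance 187.70 + origin terminal 897.92 = 12959.01
Buyer's account: freight 5577.53 + insurance 143.53 + destination terminal 404.80 + brokerage 333.51 + duty 4308.71 + delivery 2220.78 = 12988.86

Seller's account: USD 12959.01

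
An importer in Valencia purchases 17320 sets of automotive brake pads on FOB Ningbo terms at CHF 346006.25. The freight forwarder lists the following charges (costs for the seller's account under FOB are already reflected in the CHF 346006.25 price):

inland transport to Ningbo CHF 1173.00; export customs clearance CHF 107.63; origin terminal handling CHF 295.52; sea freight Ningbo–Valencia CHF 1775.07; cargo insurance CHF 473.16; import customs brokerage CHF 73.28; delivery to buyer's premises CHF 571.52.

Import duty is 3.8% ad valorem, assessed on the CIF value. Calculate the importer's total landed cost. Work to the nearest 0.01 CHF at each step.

Total landed cost: CHF 362132.95

FOB: the seller bears costs until goods are on board at the origin port; the buyer bears freight, insurance and all costs thereafter.
Already in the invoice (seller's account under FOB): inland to port, export clearance, origin terminal — exclude.
CIF value = FOB price + freight + insurance = 346006.25 + 1775.07 + 473.16 = 348254.48
Import duty = 348254.48 × 3.8% = 13233.67
Buyer bears: freight 1775.07 + insurance 473.16 + brokerage 73.28 + delivery 571.52 + duty 13233.67 = 16126.70
Landed cost = invoice 346006.25 + 16126.70 = 362132.95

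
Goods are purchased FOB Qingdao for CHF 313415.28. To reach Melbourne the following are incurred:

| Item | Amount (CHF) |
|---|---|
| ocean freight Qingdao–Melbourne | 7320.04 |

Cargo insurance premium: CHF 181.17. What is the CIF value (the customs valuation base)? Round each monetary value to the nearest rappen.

CIF value: CHF 320916.49

CIF = FOB price + freight + insurance
CIF = 313415.28 + 7320.04 + 181.17 = 320916.49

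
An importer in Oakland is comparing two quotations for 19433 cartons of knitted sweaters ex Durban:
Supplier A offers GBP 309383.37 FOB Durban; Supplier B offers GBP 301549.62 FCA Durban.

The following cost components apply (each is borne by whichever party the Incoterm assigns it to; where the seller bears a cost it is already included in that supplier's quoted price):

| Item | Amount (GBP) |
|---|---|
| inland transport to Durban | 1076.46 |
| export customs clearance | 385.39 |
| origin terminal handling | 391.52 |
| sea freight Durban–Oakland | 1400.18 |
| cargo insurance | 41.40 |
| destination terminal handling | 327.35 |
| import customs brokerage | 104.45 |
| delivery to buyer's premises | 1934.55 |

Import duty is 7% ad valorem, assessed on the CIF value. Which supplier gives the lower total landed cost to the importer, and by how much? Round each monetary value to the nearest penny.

Supplier B is cheaper by GBP 7963.19

Supplier A (FOB):
CIF value = FOB price + freight + insurance = 309383.37 + 1400.18 + 41.40 = 310824.95
Import duty = 310824.95 × 7% = 21757.75
Buyer bears (A): 1400.18 + 41.40 + 327.35 + 104.45 + 1934.55 = 3807.93
Landed cost (A) = invoice 309383.37 + 3807.93 + duty 21757.75 = 334949.05
Supplier B (FCA):
CIF value = FCA price + origin terminal + freight + insurance = 301549.62 + 391.52 + 1400.18 + 41.40 = 303382.72
Import duty = 303382.72 × 7% = 21236.79
Buyer bears (B): 391.52 + 1400.18 + 41.40 + 327.35 + 104.45 + 1934.55 = 4199.45
Landed cost (B) = invoice 301549.62 + 4199.45 + duty 21236.79 = 326985.86
Difference = |334949.05 − 326985.86| = 7963.19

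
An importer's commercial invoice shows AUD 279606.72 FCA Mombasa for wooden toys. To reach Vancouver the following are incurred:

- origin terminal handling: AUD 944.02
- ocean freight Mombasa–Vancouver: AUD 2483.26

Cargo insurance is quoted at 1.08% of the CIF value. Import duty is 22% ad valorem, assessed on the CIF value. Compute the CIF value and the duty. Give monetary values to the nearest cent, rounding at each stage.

CIF value: AUD 286124.14; import duty: AUD 62947.31

Let C be the CIF value. C = FCA price + pre-shipment costs + freight + 1.08% × C
C − 1.08% × C = 279606.72 + 944.02 + 2483.26
0.9892 × C = 283034.00
C = 283034.00 / 0.9892 = 286124.14
Insurance premium = 1.08% × 286124.14 = 3090.14
Import duty = 286124.14 × 22% = 62947.31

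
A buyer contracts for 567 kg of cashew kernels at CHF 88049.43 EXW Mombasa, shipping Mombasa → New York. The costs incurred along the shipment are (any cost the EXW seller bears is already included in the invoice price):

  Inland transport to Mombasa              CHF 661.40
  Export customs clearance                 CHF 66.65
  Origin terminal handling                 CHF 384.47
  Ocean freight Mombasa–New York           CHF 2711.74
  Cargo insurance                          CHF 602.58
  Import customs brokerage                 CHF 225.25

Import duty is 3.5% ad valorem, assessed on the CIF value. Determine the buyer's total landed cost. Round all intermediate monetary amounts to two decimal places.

Total landed cost: CHF 95938.19

EXW: the seller makes goods available at their premises; the buyer bears all onward costs.
CIF value = EXW price + inland to port + export clearance + origin terminal + freight + insurance = 88049.43 + 661.40 + 66.65 + 384.47 + 2711.74 + 602.58 = 92476.27
Import duty = 92476.27 × 3.5% = 3236.67
Buyer bears: inland to port 661.40 + export clearance 66.65 + origin terminal 384.47 + freight 2711.74 + insurance 602.58 + brokerage 225.25 + duty 3236.67 = 7888.76
Landed cost = invoice 88049.43 + 7888.76 = 95938.19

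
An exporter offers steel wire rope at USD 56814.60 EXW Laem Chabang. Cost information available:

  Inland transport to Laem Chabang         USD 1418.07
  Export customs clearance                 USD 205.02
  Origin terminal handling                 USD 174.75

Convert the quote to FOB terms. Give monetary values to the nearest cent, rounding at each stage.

FOB price: USD 58612.44

From EXW to FOB, the seller additionally bears: inland to port, export clearance, origin terminal.
FOB price = 56814.60 + 1418.07 + 205.02 + 174.75 = 58612.44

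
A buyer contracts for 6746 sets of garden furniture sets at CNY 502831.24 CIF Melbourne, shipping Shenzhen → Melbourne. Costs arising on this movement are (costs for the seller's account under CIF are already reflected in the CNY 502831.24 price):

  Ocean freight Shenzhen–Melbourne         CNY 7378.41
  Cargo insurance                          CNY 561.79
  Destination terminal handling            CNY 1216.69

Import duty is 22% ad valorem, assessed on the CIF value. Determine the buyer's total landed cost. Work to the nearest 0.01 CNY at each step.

Total landed cost: CNY 614670.80

CIF: the seller pays costs through ocean freight and marine insurance to the destination port.
Already in the invoice (seller's account under CIF): freight, insurance — exclude.
The CIF price already equals the CIF value: 502831.24
Import duty = 502831.24 × 22% = 110622.87
Buyer bears: destination terminal 1216.69 + duty 110622.87 = 111839.56
Landed cost = invoice 502831.24 + 111839.56 = 614670.80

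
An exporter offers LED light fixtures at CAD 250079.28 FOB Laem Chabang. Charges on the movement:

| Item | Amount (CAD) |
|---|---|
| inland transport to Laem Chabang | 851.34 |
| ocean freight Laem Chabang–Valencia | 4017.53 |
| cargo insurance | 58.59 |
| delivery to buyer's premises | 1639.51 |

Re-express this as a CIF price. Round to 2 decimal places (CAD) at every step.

Not relevant to the conversion: inland to port — on the seller under both FOB and CIF; already in the FOB price and stays in the CIF price. delivery — on the buyer under both terms; not part of either seller's price.
From FOB to CIF, the seller additionally bears: freight, insurance.
CIF price = 250079.28 + 4017.53 + 58.59 = 254155.40

CIF price: CAD 254155.40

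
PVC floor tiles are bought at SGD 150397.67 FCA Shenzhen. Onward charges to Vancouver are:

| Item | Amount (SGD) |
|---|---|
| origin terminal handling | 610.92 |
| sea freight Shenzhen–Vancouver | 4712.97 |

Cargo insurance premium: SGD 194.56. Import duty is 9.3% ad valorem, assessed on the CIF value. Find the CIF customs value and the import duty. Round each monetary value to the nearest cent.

CIF value: SGD 155916.12; import duty: SGD 14500.20

CIF = FCA price + pre-shipment costs + freight + insurance
CIF = 150397.67 + 610.92 + 4712.97 + 194.56 = 155916.12
Import duty = 155916.12 × 9.3% = 14500.20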